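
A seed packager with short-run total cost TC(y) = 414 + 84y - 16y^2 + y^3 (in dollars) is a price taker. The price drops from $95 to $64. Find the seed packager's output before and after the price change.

Output falls from 11 to 10

AVC = 84 - 16y + y^2, minimized at y = 8 where min AVC = $20. MC = 84 - 32y + 3y^2.
At P = $95 ≥ min AVC, set P = MC on the rising branch: y = 11.
At P = $64 ≥ min AVC, set P = MC: y = 10. The firm stays open but cuts output.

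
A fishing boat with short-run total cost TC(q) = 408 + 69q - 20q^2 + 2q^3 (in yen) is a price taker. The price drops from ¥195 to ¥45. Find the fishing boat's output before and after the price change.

AVC = 69 - 20q + 2q^2, minimized at q = 5 where min AVC = ¥19. MC = 69 - 40q + 6q^2.
At P = ¥195 ≥ min AVC, set P = MC on the rising branch: q = 9.
At P = ¥45 ≥ min AVC, set P = MC: q = 6. The firm stays open but cuts output.

Output falls from 9 to 6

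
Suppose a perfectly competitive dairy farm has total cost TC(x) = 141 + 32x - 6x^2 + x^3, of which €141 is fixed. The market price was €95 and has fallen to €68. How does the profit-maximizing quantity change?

MC = 32 - 12x + 3x^2; the shutdown threshold is min AVC = €23 (at x = 3).
At P = €95 ≥ min AVC, set P = MC on the rising branch: x = 7.
At P = €68 ≥ min AVC, set P = MC: x = 6. The firm stays open but cuts output.

Output falls from 7 to 6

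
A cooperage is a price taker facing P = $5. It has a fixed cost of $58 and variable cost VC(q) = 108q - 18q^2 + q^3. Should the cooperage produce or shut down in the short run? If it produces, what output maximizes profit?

Variable cost is VC = 108q - 18q^2 + q^3, so AVC = VC/q = 108 - 18q + q^2 and MC = dTC/dq = 108 - 36q + 3q^2.
The AVC parabola has its vertex at q = 18/2 = 9, where AVC = 108 - 18·9 + 9^2 = $27.
With P < min AVC ($5 < $27), every unit sold adds to the loss.
The firm minimizes its loss by shutting down and losing only its fixed cost of $58.

Shut down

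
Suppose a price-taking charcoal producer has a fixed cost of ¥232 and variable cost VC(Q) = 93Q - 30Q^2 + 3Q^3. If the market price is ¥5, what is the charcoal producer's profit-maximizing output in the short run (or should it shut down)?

Shut down

Variable cost is VC = 93Q - 30Q^2 + 3Q^3, so AVC = VC/Q = 93 - 30Q + 3Q^2 and MC = dTC/dQ = 93 - 60Q + 9Q^2.
AVC hits its minimum where MC = AVC, at Q = 5, giving min AVC = 93 - 30·5 + 3·5^2 = ¥18.
With P < min AVC (¥5 < ¥18), every unit sold adds to the loss.
Shutting down limits the loss to fixed cost, ¥232.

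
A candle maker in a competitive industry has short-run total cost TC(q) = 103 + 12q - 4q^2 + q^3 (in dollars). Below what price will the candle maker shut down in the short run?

$8 per unit

The firm shuts down when price falls below the minimum of average variable cost. AVC = VC/q = 12 - 4q + q^2.
dAVC/dq = -4 + 2q = 0 gives q = 2. min AVC = 12 - 4·2 + 2^2 = 8.
The firm shuts down for any P below $8.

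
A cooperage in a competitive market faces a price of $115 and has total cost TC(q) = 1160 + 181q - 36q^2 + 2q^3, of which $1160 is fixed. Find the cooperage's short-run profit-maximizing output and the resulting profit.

AVC = 181 - 36q + 2q^2; min AVC = $19 at q = 9. Since P = $115 ≥ min AVC, the firm produces.
MC = 181 - 72q + 6q^2. Setting P = MC and taking the root on the rising branch gives q* = 11.
TR = 115·11 = 1265. TC = 1160 + 297 = 1457. Profit = 1265 − 1457 = -$192.
By producing, the firm covers all variable cost plus $968 of fixed cost; shutting down would lose the full $1160.

Profit = -$192 at q = 11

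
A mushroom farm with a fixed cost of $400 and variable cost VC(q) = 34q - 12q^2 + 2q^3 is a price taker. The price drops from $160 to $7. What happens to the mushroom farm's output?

AVC = 34 - 12q + 2q^2, minimized at q = 3 where min AVC = $16. MC = 34 - 24q + 6q^2.
With P = $160 above the shutdown price, P = MC gives q = 7.
At P = $7 < min AVC = $16, price no longer covers variable cost at any output, so the firm shuts down: q = 0.

Output falls from 7 to 0 (the firm shuts down)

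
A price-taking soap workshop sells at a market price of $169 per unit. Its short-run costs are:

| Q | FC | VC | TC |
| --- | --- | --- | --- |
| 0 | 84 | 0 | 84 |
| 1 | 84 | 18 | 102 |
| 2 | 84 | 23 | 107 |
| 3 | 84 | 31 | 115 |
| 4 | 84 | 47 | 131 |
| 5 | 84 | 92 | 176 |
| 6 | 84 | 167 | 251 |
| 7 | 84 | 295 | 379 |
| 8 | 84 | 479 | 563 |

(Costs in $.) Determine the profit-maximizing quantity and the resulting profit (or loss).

Profit at each row (π = 169Q − TC): Q=0: -84; Q=1: 67; Q=2: 231; Q=3: 392; Q=4: 545; Q=5: 669; Q=6: 763; Q=7: 804; Q=8: 789.
Profit is maximized at Q = 7. AVC there is 295/7 = $42.14 ≤ P, so producing beats shutting down (which would give -$84).

Q = 7; profit = $804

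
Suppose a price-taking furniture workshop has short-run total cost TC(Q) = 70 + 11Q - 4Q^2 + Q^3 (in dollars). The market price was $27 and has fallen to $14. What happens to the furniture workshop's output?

Output falls from 4 to 3

MC = 11 - 8Q + 3Q^2; the shutdown threshold is min AVC = $7 (at Q = 2).
With P = $27 above the shutdown price, P = MC gives Q = 4.
At P = $14 ≥ min AVC, set P = MC: Q = 3. The firm stays open but cuts output.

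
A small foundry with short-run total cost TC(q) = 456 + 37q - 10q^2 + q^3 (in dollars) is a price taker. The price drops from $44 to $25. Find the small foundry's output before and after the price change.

Output falls from 7 to 6

AVC = 37 - 10q + q^2, minimized at q = 5 where min AVC = $12. MC = 37 - 20q + 3q^2.
At P = $44 ≥ min AVC, set P = MC on the rising branch: q = 7.
At P = $25 ≥ min AVC, set P = MC: q = 6. The firm stays open but cuts output.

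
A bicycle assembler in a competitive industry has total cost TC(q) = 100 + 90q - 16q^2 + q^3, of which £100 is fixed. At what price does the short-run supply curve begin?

£26 per unit

The firm shuts down when price falls below the minimum of average variable cost. AVC = VC/q = 90 - 16q + q^2.
At the minimum of AVC, MC = AVC. MC = 90 - 32q + 3q^2; setting MC = AVC gives 2q^2 - 16q = 0, so q = 8. min AVC = 26.
So the shutdown price is £26.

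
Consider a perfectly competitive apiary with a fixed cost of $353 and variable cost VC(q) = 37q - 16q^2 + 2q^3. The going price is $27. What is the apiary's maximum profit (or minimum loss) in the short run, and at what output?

Profit = -$253 at q = 5

AVC = 37 - 16q + 2q^2 has its minimum $5 at q = 4; price $27 clears that bar, so the firm operates.
With MC = 37 - 32q + 6q^2, P = MC on the upward-sloping part at q* = 5.
TR = 27·5 = 135. TC = 353 + 35 = 388. Profit = 135 − 388 = -$253.
By producing, the firm covers all variable cost plus $100 of fixed cost; shutting down would lose the full $353.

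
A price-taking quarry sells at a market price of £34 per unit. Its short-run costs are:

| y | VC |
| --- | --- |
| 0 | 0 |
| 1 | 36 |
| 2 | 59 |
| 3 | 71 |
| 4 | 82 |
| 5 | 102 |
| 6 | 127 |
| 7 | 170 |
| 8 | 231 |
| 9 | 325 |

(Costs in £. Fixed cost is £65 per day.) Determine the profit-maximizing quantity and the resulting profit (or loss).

y = 6; profit = £12

Compute π = P·y − TC at each output: y=0: -65; y=1: -67; y=2: -56; y=3: -34; y=4: -11; y=5: 3; y=6: 12; y=7: 3; y=8: -24; y=9: -84.
Profit is maximized at y = 6. AVC there is 127/6 = £21.17 ≤ P, so producing beats shutting down (which would give -£65).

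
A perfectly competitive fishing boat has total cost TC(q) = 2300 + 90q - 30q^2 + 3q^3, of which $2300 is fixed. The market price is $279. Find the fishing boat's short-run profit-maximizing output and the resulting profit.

AVC = 90 - 30q + 3q^2; min AVC = $15 at q = 5. Since P = $279 ≥ min AVC, the firm produces.
MC = 90 - 60q + 9q^2. Setting P = MC and taking the root on the rising branch gives q* = 9.
TR = 279·9 = 2511. TC = 2300 + 567 = 2867. Profit = 2511 − 2867 = -$356.
Shutting down would mean losing the fixed cost of $2300, so operating at a loss of $356 is better by $1944.

Profit = -$356 at q = 9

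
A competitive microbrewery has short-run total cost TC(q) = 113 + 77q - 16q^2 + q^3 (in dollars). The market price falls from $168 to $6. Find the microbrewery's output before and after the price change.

AVC = 77 - 16q + q^2, minimized at q = 8 where min AVC = $13. MC = 77 - 32q + 3q^2.
With P = $168 above the shutdown price, P = MC gives q = 13.
At P = $6 < min AVC = $13, price no longer covers variable cost at any output, so the firm shuts down: q = 0.

Output falls from 13 to 0 (the firm shuts down)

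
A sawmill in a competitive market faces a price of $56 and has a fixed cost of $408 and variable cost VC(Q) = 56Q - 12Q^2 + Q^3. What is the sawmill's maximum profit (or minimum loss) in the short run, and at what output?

AVC = 56 - 12Q + Q^2 has its minimum $20 at Q = 6; price $56 clears that bar, so the firm operates.
With MC = 56 - 24Q + 3Q^2, P = MC on the upward-sloping part at Q* = 8.
TR = 56·8 = 448. TC = 408 + 192 = 600. Profit = 448 − 600 = -$152.
That loss of $152 beats the $408 the firm would lose by shutting down; producing recovers $256 of fixed cost.

Profit = -$152 at Q = 8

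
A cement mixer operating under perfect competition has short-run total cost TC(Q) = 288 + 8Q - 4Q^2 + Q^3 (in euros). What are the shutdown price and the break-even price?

Shutdown price = min AVC. AVC = 8 - 4Q + Q^2, with vertex at Q = 2 and minimum €4.
ATC = 288/Q + 8 - 4Q + Q^2. Setting dATC/dQ = −288/Q^2 − 4 + 2Q = 0 gives Q = 6 (since 2·6^3 − 4·6^2 = 288).
min ATC = 288/6 + 8 − 4·6 + 6^2 = €68. That is the break-even price.
For €4 ≤ P < €68 the firm produces at a loss; below €4 it shuts down.

Shutdown price = €4; break-even price = €68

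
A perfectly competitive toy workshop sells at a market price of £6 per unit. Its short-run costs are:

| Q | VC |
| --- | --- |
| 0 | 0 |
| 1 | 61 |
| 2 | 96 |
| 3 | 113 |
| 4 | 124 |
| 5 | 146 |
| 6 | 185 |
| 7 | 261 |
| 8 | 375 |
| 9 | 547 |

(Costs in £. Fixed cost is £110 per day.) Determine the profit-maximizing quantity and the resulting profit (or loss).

Tabulate TR − TC: Q=0: -110; Q=1: -165; Q=2: -194; Q=3: -205; Q=4: -210; Q=5: -226; Q=6: -259; Q=7: -329; Q=8: -437; Q=9: -603.
Profit is highest at Q = 0. Equivalently, the lowest AVC in the table is 146/5 ≈ £29.20 at Q = 5, and P = £6 falls below it — price never covers variable cost, so the firm shuts down and loses only its fixed cost.

Q = 0 (shut down); profit = -£110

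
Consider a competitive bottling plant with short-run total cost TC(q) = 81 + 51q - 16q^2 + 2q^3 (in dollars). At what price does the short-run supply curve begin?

$19 per unit

The shutdown price is the minimum of AVC. VC = 51q - 16q^2 + 2q^3, so AVC = 51 - 16q + 2q^2.
dAVC/dq = -16 + 4q = 0 gives q = 4. min AVC = 51 - 16·4 + 2·4^2 = 19.
So the shutdown price is $19.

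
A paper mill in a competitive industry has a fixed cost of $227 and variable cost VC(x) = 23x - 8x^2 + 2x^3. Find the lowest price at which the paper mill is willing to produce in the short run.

$15 per unit

The shutdown price is the minimum of AVC. VC = 23x - 8x^2 + 2x^3, so AVC = 23 - 8x + 2x^2.
dAVC/dx = -8 + 4x = 0 gives x = 2. min AVC = 23 - 8·2 + 2·2^2 = 15.
For P < $15 the firm produces nothing.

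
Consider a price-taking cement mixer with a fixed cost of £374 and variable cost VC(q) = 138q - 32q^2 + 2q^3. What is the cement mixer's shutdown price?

£10 per unit

The shutdown price is the minimum of AVC. VC = 138q - 32q^2 + 2q^3, so AVC = 138 - 32q + 2q^2.
dAVC/dq = -32 + 4q = 0 gives q = 8. min AVC = 138 - 32·8 + 2·8^2 = 10.
For P < £10 the firm produces nothing.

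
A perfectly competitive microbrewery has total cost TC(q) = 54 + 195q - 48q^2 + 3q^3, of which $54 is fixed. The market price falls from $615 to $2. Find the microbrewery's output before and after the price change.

Output falls from 14 to 0 (the firm shuts down)

MC = 195 - 96q + 9q^2; the shutdown threshold is min AVC = $3 (at q = 8).
With P = $615 above the shutdown price, P = MC gives q = 14.
At P = $2 < min AVC = $3, price no longer covers variable cost at any output, so the firm shuts down: q = 0.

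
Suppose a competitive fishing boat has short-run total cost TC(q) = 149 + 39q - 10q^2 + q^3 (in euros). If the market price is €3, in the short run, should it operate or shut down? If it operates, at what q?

Shut down

From TC, MC = TC'(q) = 39 - 20q + 3q^2 and AVC = VC/q = 39 - 10q + q^2.
The AVC parabola has its vertex at q = 10/2 = 5, where AVC = 39 - 10·5 + 5^2 = €14.
Since P = €3 < min AVC = €14, price fails to cover variable cost at any output.
Best response: produce nothing and absorb the €149 fixed cost.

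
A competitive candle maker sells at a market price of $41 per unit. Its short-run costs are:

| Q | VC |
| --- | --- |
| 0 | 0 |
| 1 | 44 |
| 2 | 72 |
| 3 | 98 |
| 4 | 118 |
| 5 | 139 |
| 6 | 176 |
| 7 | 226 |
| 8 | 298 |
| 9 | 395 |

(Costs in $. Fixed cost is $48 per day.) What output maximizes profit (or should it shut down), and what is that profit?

Compute π = P·Q − TC at each output: Q=0: -48; Q=1: -51; Q=2: -38; Q=3: -23; Q=4: -2; Q=5: 18; Q=6: 22; Q=7: 13; Q=8: -18; Q=9: -74.
Profit is maximized at Q = 6. AVC there is 176/6 = $29.33 ≤ P, so producing beats shutting down (which would give -$48).

Q = 6; profit = $22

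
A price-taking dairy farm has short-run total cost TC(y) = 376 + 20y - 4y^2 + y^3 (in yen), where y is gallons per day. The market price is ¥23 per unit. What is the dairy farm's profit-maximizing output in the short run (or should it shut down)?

From TC, MC = TC'(y) = 20 - 8y + 3y^2 and AVC = VC/y = 20 - 4y + y^2.
The AVC parabola has its vertex at y = 4/2 = 2, where AVC = 20 - 4·2 + 2^2 = ¥16.
Because ¥23 ≥ ¥16, revenue can cover variable cost; the firm operates.
Set P = MC: 23 = 20 - 8y + 3y^2 → -3 - 8y + 3y^2 = 0. The roots are y = -1/3 and y = 3; the profit-maximizing output is on the rising part of MC, so y* = 3.
Check: AVC at y = 3 is ¥17 ≤ P, so revenue covers variable cost.
Profit = P·y − TC = 23·3 − 427 = -¥358, a loss, but smaller than the ¥376 fixed cost the firm would lose by shutting down.

Produce at y = 3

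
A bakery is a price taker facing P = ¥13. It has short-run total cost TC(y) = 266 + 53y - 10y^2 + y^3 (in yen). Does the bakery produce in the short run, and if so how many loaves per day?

Strip out fixed cost: VC = 53y - 10y^2 + y^3. Then AVC = 53 - 10y + y^2 and MC = 53 - 20y + 3y^2.
AVC is minimized where dAVC/dy = -10 + 2y = 0, at y = 5; min AVC = 53 - 10·5 + 5^2 = ¥28.
P = ¥13 lies below min AVC = ¥28; no output level covers variable cost.
Shutting down limits the loss to fixed cost, ¥266.

Shut down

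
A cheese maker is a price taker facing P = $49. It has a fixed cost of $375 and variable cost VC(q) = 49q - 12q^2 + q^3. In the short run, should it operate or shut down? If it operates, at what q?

Variable cost is VC = 49q - 12q^2 + q^3, so AVC = VC/q = 49 - 12q + q^2 and MC = dTC/dq = 49 - 24q + 3q^2.
AVC hits its minimum where MC = AVC, at q = 6, giving min AVC = 49 - 12·6 + 6^2 = $13.
Because $49 ≥ $13, revenue can cover variable cost; the firm operates.
Set P = MC: 49 = 49 - 24q + 3q^2 → -24q + 3q^2 = 0. The roots are q = 0 and q = 8; the profit-maximizing output is on the rising part of MC, so q* = 8.
Check: AVC at q = 8 is $17 ≤ P, so revenue covers variable cost.
Profit = P·q − TC = 49·8 − 511 = -$119, a loss, but smaller than the $375 fixed cost the firm would lose by shutting down.

Produce at q = 8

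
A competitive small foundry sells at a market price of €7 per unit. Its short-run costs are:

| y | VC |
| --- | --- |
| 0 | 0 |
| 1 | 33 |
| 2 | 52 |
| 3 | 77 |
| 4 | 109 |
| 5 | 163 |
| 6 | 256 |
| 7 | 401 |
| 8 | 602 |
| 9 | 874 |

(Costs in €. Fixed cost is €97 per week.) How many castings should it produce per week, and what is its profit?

Profit at each row (π = 7y − TC): y=0: -97; y=1: -123; y=2: -135; y=3: -153; y=4: -178; y=5: -225; y=6: -311; y=7: -449; y=8: -643; y=9: -908.
Profit is highest at y = 0. Equivalently, the lowest AVC in the table is 77/3 ≈ €25.67 at y = 3, and P = €7 falls below it — price never covers variable cost, so the firm shuts down and loses only its fixed cost.

y = 0 (shut down); profit = -€97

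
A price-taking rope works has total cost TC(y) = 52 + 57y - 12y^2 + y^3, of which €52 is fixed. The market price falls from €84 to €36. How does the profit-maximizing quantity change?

Output falls from 9 to 7

MC = 57 - 24y + 3y^2; the shutdown threshold is min AVC = €21 (at y = 6).
At P = €84 ≥ min AVC, set P = MC on the rising branch: y = 9.
At P = €36 ≥ min AVC, set P = MC: y = 7. The firm stays open but cuts output.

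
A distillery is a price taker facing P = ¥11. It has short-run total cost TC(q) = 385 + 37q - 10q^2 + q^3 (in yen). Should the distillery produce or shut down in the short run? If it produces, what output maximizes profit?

From TC, MC = TC'(q) = 37 - 20q + 3q^2 and AVC = VC/q = 37 - 10q + q^2.
AVC is minimized where dAVC/dq = -10 + 2q = 0, at q = 5; min AVC = 37 - 10·5 + 5^2 = ¥12.
Since P = ¥11 < min AVC = ¥12, price fails to cover variable cost at any output.
Shutting down limits the loss to fixed cost, ¥385.

Shut down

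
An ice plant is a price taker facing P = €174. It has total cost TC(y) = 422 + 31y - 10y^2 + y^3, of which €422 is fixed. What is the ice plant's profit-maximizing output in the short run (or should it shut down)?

From TC, MC = TC'(y) = 31 - 20y + 3y^2 and AVC = VC/y = 31 - 10y + y^2.
AVC hits its minimum where MC = AVC, at y = 5, giving min AVC = 31 - 10·5 + 5^2 = €6.
Since P = €174 ≥ min AVC = €6, price covers variable cost and the firm should produce.
Set P = MC: 174 = 31 - 20y + 3y^2 → -143 - 20y + 3y^2 = 0. The roots are y = -13/3 and y = 11; the profit-maximizing output is on the rising part of MC, so y* = 11.
Check: AVC at y = 11 is €42 ≤ P, so revenue covers variable cost.
Profit = P·y − TC = 174·11 − 884 = €1030.

Produce at y = 11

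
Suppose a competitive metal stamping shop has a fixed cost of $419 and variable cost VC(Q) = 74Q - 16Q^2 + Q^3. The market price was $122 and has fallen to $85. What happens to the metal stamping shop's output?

Output falls from 12 to 11

AVC = 74 - 16Q + Q^2, minimized at Q = 8 where min AVC = $10. MC = 74 - 32Q + 3Q^2.
At P = $122 ≥ min AVC, set P = MC on the rising branch: Q = 12.
At P = $85 ≥ min AVC, set P = MC: Q = 11. The firm stays open but cuts output.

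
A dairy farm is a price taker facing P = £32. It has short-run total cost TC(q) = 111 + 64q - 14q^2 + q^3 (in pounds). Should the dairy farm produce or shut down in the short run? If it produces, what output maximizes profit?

Produce at q = 8

Strip out fixed cost: VC = 64q - 14q^2 + q^3. Then AVC = 64 - 14q + q^2 and MC = 64 - 28q + 3q^2.
AVC hits its minimum where MC = AVC, at q = 7, giving min AVC = 64 - 14·7 + 7^2 = £15.
Since P = £32 ≥ min AVC = £15, price covers variable cost and the firm should produce.
P = MC gives 32 - 28q + 3q^2 = 0, with roots 4/3 and 8. Take the larger (rising MC): q* = 8.
Check: AVC at q = 8 is £16 ≤ P, so revenue covers variable cost.
Profit = P·q − TC = 32·8 − 239 = £17.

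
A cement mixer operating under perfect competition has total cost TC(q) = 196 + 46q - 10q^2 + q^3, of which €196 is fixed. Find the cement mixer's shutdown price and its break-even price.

AVC = 46 - 10q + q^2; minimized at q = 5, giving min AVC = €21. That is the shutdown price.
ATC = 196/q + 46 - 10q + q^2. Setting dATC/dq = −196/q^2 − 10 + 2q = 0 gives q = 7 (since 2·7^3 − 10·7^2 = 196).
min ATC = 196/7 + 46 − 10·7 + 7^2 = €53. That is the break-even price.
Between these two prices the firm operates at a loss; above €53 it earns a profit.

Shutdown price = €21; break-even price = €53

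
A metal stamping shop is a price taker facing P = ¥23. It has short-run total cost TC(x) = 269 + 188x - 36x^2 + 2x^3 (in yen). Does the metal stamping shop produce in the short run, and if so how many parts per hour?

Shut down

Variable cost is VC = 188x - 36x^2 + 2x^3, so AVC = VC/x = 188 - 36x + 2x^2 and MC = dTC/dx = 188 - 72x + 6x^2.
The AVC parabola has its vertex at x = 36/4 = 9, where AVC = 188 - 36·9 + 2·9^2 = ¥26.
P = ¥23 lies below min AVC = ¥26; no output level covers variable cost.
Shutting down limits the loss to fixed cost, ¥269.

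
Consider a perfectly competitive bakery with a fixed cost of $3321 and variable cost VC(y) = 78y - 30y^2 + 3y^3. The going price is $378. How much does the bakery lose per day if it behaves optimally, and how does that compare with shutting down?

AVC = 78 - 30y + 3y^2 has its minimum $3 at y = 5; price $378 clears that bar, so the firm operates.
MC = 78 - 60y + 9y^2. Setting P = MC and taking the root on the rising branch gives y* = 10.
TR = 378·10 = 3780. TC = 3321 + 780 = 4101. Profit = 3780 − 4101 = -$321.
That loss of $321 beats the $3321 the firm would lose by shutting down; producing recovers $3000 of fixed cost.

Profit = -$321 at y = 10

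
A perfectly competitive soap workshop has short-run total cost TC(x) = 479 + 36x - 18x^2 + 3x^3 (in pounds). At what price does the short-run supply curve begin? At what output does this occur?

£9 per unit, at x = 3

Short-run supply begins at min AVC. From VC = 36x - 18x^2 + 3x^3, AVC = 36 - 18x + 3x^2.
At the minimum of AVC, MC = AVC. MC = 36 - 36x + 9x^2; setting MC = AVC gives 6x^2 - 18x = 0, so x = 3. min AVC = 9.
The firm shuts down for any P below £9.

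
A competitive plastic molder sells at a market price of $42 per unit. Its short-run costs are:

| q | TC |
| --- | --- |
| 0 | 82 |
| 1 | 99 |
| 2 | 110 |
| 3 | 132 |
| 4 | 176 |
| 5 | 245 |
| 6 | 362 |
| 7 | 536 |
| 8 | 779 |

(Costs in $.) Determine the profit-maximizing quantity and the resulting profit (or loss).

q = 3; profit = -$6

Profit at each row (π = 42q − TC): q=0: -82; q=1: -57; q=2: -26; q=3: -6; q=4: -8; q=5: -35; q=6: -110; q=7: -242; q=8: -443.
Profit is maximized at q = 3. AVC there is 50/3 = $16.67 ≤ P, so producing beats shutting down (which would give -$82).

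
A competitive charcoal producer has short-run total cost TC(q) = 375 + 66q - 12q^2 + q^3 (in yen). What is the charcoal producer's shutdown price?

¥30 per unit

The shutdown price is the minimum of AVC. VC = 66q - 12q^2 + q^3, so AVC = 66 - 12q + q^2.
At the minimum of AVC, MC = AVC. MC = 66 - 24q + 3q^2; setting MC = AVC gives 2q^2 - 12q = 0, so q = 6. min AVC = 30.
The firm shuts down for any P below ¥30.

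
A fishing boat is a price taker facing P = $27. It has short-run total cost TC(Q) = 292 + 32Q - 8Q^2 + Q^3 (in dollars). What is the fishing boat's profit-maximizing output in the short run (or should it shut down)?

Produce at Q = 5

From TC, MC = TC'(Q) = 32 - 16Q + 3Q^2 and AVC = VC/Q = 32 - 8Q + Q^2.
The AVC parabola has its vertex at Q = 8/2 = 4, where AVC = 32 - 8·4 + 4^2 = $16.
Because $27 ≥ $16, revenue can cover variable cost; the firm operates.
Solving P = MC: 5 - 16Q + 3Q^2 = 0 ⇒ Q = 1/3 or 5. On the upward-sloping branch, Q* = 5.
Check: AVC at Q = 5 is $17 ≤ P, so revenue covers variable cost.
Profit = P·Q − TC = 27·5 − 377 = -$242, a loss, but smaller than the $292 fixed cost the firm would lose by shutting down.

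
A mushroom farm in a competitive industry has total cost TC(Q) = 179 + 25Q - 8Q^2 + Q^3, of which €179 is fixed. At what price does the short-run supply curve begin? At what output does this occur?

€9 per unit, at Q = 4

The firm shuts down when price falls below the minimum of average variable cost. AVC = VC/Q = 25 - 8Q + Q^2.
At the minimum of AVC, MC = AVC. MC = 25 - 16Q + 3Q^2; setting MC = AVC gives 2Q^2 - 8Q = 0, so Q = 4. min AVC = 9.
So the shutdown price is €9.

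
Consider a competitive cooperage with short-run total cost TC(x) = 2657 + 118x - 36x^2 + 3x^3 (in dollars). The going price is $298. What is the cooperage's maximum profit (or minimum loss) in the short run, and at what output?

AVC = 118 - 36x + 3x^2; min AVC = $10 at x = 6. Since P = $298 ≥ min AVC, the firm produces.
MC = 118 - 72x + 9x^2. Setting P = MC and taking the root on the rising branch gives x* = 10.
TR = 298·10 = 2980. TC = 2657 + 580 = 3237. Profit = 2980 − 3237 = -$257.
By producing, the firm covers all variable cost plus $2400 of fixed cost; shutting down would lose the full $2657.

Profit = -$257 at x = 10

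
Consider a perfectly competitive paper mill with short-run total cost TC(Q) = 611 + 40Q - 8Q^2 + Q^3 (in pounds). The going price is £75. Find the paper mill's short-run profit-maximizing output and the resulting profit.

Profit = -£317 at Q = 7

AVC = 40 - 8Q + Q^2 has its minimum £24 at Q = 4; price £75 clears that bar, so the firm operates.
MC = 40 - 16Q + 3Q^2. Setting P = MC and taking the root on the rising branch gives Q* = 7.
TR = 75·7 = 525. TC = 611 + 231 = 842. Profit = 525 − 842 = -£317.
By producing, the firm covers all variable cost plus £294 of fixed cost; shutting down would lose the full £611.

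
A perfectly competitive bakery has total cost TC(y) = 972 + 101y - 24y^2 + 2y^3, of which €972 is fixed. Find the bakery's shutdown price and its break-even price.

AVC = 101 - 24y + 2y^2; minimized at y = 6, giving min AVC = €29. That is the shutdown price.
ATC = 972/y + 101 - 24y + 2y^2. Setting dATC/dy = −972/y^2 − 24 + 4y = 0 gives y = 9 (since 4·9^3 − 24·9^2 = 972).
min ATC = 972/9 + 101 − 24·9 + 2·9^2 = €155. That is the break-even price.
For €29 ≤ P < €155 the firm produces at a loss; below €29 it shuts down.

Shutdown price = €29; break-even price = €155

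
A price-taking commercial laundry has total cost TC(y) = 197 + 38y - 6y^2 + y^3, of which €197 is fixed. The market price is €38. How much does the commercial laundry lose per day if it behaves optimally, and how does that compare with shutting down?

Profit = -€165 at y = 4

AVC = 38 - 6y + y^2 has its minimum €29 at y = 3; price €38 clears that bar, so the firm operates.
With MC = 38 - 12y + 3y^2, P = MC on the upward-sloping part at y* = 4.
TR = 38·4 = 152. TC = 197 + 120 = 317. Profit = 152 − 317 = -€165.
Shutting down would mean losing the fixed cost of €197, so operating at a loss of €165 is better by €32.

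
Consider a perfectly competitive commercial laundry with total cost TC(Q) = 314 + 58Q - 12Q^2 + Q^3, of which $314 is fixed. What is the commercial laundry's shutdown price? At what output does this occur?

$22 per unit, at Q = 6

Short-run supply begins at min AVC. From VC = 58Q - 12Q^2 + Q^3, AVC = 58 - 12Q + Q^2.
dAVC/dQ = -12 + 2Q = 0 gives Q = 6. min AVC = 58 - 12·6 + 6^2 = 22.
The firm shuts down for any P below $22.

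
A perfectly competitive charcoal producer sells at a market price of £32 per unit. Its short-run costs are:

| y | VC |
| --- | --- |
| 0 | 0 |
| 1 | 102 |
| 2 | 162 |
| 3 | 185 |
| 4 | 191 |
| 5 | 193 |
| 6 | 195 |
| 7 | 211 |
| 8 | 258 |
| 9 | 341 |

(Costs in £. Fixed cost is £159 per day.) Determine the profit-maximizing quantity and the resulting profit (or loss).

Compute π = P·y − TC at each output: y=0: -159; y=1: -229; y=2: -257; y=3: -248; y=4: -222; y=5: -192; y=6: -162; y=7: -146; y=8: -161; y=9: -212.
Profit is maximized at y = 7. AVC there is 211/7 = £30.14 ≤ P, so producing beats shutting down (which would give -£159).

y = 7; profit = -£146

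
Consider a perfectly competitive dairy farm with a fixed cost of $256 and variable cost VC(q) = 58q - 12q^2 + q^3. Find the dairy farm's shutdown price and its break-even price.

Shutdown price = $22; break-even price = $58

Shutdown price = min AVC. AVC = 58 - 12q + q^2, with vertex at q = 6 and minimum $22.
ATC = 256/q + 58 - 12q + q^2. Setting dATC/dq = −256/q^2 − 12 + 2q = 0 gives q = 8 (since 2·8^3 − 12·8^2 = 256).
min ATC = 256/8 + 58 − 12·8 + 8^2 = $58. That is the break-even price.
Between these two prices the firm operates at a loss; above $58 it earns a profit.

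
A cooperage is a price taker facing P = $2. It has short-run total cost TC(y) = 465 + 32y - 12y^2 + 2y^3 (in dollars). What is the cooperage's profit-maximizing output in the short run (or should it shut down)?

From TC, MC = TC'(y) = 32 - 24y + 6y^2 and AVC = VC/y = 32 - 12y + 2y^2.
AVC hits its minimum where MC = AVC, at y = 3, giving min AVC = 32 - 12·3 + 2·3^2 = $14.
P = $2 lies below min AVC = $14; no output level covers variable cost.
Shutting down limits the loss to fixed cost, $465.

Shut down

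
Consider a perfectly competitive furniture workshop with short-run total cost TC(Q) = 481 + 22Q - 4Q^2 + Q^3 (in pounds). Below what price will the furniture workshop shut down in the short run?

£18 per unit

The shutdown price is the minimum of AVC. VC = 22Q - 4Q^2 + Q^3, so AVC = 22 - 4Q + Q^2.
At the minimum of AVC, MC = AVC. MC = 22 - 8Q + 3Q^2; setting MC = AVC gives 2Q^2 - 4Q = 0, so Q = 2. min AVC = 18.
The firm shuts down for any P below £18.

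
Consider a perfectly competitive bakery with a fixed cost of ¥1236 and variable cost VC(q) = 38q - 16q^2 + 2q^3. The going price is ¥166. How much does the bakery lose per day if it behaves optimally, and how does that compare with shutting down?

Profit = -¥212 at q = 8

AVC = 38 - 16q + 2q^2 has its minimum ¥6 at q = 4; price ¥166 clears that bar, so the firm operates.
With MC = 38 - 32q + 6q^2, P = MC on the upward-sloping part at q* = 8.
TR = 166·8 = 1328. TC = 1236 + 304 = 1540. Profit = 1328 − 1540 = -¥212.
By producing, the firm covers all variable cost plus ¥1024 of fixed cost; shutting down would lose the full ¥1236.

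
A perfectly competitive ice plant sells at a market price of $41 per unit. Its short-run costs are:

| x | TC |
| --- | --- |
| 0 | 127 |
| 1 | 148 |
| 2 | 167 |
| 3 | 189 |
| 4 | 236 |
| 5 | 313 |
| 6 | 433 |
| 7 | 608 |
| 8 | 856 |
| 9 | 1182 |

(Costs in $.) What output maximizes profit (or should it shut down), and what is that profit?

Compute π = P·x − TC at each output: x=0: -127; x=1: -107; x=2: -85; x=3: -66; x=4: -72; x=5: -108; x=6: -187; x=7: -321; x=8: -528; x=9: -813.
Profit is maximized at x = 3. AVC there is 62/3 = $20.67 ≤ P, so producing beats shutting down (which would give -$127).

x = 3; profit = -$66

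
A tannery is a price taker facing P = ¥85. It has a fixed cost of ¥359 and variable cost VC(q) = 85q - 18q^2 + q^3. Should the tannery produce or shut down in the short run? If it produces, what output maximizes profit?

Variable cost is VC = 85q - 18q^2 + q^3, so AVC = VC/q = 85 - 18q + q^2 and MC = dTC/dq = 85 - 36q + 3q^2.
AVC hits its minimum where MC = AVC, at q = 9, giving min AVC = 85 - 18·9 + 9^2 = ¥4.
P = ¥85 exceeds min AVC = ¥4, so the firm stays open.
P = MC gives -36q + 3q^2 = 0, with roots 0 and 12. Take the larger (rising MC): q* = 12.
Check: AVC at q = 12 is ¥13 ≤ P, so revenue covers variable cost.
Profit = P·q − TC = 85·12 − 515 = ¥505.

Produce at q = 12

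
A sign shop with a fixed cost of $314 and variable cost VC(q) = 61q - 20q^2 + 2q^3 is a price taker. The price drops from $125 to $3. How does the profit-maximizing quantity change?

Output falls from 8 to 0 (the firm shuts down)

MC = 61 - 40q + 6q^2; the shutdown threshold is min AVC = $11 (at q = 5).
At P = $125 ≥ min AVC, set P = MC on the rising branch: q = 8.
At P = $3 < min AVC = $11, price no longer covers variable cost at any output, so the firm shuts down: q = 0.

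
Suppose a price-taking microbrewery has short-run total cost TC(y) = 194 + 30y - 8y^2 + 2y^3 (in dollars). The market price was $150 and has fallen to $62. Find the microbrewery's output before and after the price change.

MC = 30 - 16y + 6y^2; the shutdown threshold is min AVC = $22 (at y = 2).
At P = $150 ≥ min AVC, set P = MC on the rising branch: y = 6.
At P = $62 ≥ min AVC, set P = MC: y = 4. The firm stays open but cuts output.

Output falls from 6 to 4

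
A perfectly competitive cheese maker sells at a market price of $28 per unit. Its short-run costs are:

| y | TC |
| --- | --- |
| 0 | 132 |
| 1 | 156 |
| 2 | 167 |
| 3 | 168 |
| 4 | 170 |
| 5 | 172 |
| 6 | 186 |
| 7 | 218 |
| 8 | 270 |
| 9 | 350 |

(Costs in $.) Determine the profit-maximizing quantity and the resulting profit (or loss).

y = 6; profit = -$18

Tabulate TR − TC: y=0: -132; y=1: -128; y=2: -111; y=3: -84; y=4: -58; y=5: -32; y=6: -18; y=7: -22; y=8: -46; y=9: -98.
Profit is maximized at y = 6. AVC there is 54/6 = $9 ≤ P, so producing beats shutting down (which would give -$132).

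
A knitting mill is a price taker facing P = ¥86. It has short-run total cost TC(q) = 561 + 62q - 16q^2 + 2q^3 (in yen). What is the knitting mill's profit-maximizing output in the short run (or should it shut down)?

Produce at q = 6

From TC, MC = TC'(q) = 62 - 32q + 6q^2 and AVC = VC/q = 62 - 16q + 2q^2.
AVC hits its minimum where MC = AVC, at q = 4, giving min AVC = 62 - 16·4 + 2·4^2 = ¥30.
P = ¥86 exceeds min AVC = ¥30, so the firm stays open.
Solving P = MC: -24 - 32q + 6q^2 = 0 ⇒ q = -2/3 or 6. On the upward-sloping branch, q* = 6.
Check: AVC at q = 6 is ¥38 ≤ P, so revenue covers variable cost.
Profit = P·q − TC = 86·6 − 789 = -¥273, a loss, but smaller than the ¥561 fixed cost the firm would lose by shutting down.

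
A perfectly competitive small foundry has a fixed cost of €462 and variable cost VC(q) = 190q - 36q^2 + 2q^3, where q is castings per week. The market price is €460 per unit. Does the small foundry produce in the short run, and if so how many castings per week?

Produce at q = 15

Variable cost is VC = 190q - 36q^2 + 2q^3, so AVC = VC/q = 190 - 36q + 2q^2 and MC = dTC/dq = 190 - 72q + 6q^2.
AVC hits its minimum where MC = AVC, at q = 9, giving min AVC = 190 - 36·9 + 2·9^2 = €28.
Because €460 ≥ €28, revenue can cover variable cost; the firm operates.
Set P = MC: 460 = 190 - 72q + 6q^2 → -270 - 72q + 6q^2 = 0. The roots are q = -3 and q = 15; the profit-maximizing output is on the rising part of MC, so q* = 15.
Check: AVC at q = 15 is €100 ≤ P, so revenue covers variable cost.
Profit = P·q − TC = 460·15 − 1962 = €4938.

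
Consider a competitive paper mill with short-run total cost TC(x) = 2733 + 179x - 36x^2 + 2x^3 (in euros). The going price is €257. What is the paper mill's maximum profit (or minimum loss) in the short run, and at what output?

AVC = 179 - 36x + 2x^2 has its minimum €17 at x = 9; price €257 clears that bar, so the firm operates.
MC = 179 - 72x + 6x^2. Setting P = MC and taking the root on the rising branch gives x* = 13.
TR = 257·13 = 3341. TC = 2733 + 637 = 3370. Profit = 3341 − 3370 = -€29.
That loss of €29 beats the €2733 the firm would lose by shutting down; producing recovers €2704 of fixed cost.

Profit = -€29 at x = 13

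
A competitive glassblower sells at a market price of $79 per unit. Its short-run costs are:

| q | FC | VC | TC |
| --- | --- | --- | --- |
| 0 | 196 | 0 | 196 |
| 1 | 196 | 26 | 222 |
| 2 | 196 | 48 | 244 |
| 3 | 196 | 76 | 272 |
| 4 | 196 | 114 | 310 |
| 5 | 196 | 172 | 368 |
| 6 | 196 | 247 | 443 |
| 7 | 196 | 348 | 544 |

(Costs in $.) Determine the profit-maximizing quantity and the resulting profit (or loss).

q = 6; profit = $31

Profit at each row (π = 79q − TC): q=0: -196; q=1: -143; q=2: -86; q=3: -35; q=4: 6; q=5: 27; q=6: 31; q=7: 9.
Profit is maximized at q = 6. AVC there is 247/6 = $41.17 ≤ P, so producing beats shutting down (which would give -$196).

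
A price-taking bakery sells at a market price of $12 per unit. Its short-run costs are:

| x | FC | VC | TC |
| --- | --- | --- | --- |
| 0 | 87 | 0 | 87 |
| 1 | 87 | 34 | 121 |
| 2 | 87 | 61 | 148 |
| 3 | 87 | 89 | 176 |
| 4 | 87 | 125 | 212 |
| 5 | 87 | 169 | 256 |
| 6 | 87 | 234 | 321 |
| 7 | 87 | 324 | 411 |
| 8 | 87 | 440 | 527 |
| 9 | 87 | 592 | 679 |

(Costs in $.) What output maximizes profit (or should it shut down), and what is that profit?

Profit at each row (π = 12x − TC): x=0: -87; x=1: -109; x=2: -124; x=3: -140; x=4: -164; x=5: -196; x=6: -249; x=7: -327; x=8: -431; x=9: -571.
Profit is highest at x = 0. Equivalently, the lowest AVC in the table is 89/3 ≈ $29.67 at x = 3, and P = $12 falls below it — price never covers variable cost, so the firm shuts down and loses only its fixed cost.

x = 0 (shut down); profit = -$87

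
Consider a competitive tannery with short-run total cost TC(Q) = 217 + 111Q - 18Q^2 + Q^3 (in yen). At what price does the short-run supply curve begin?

¥30 per unit

Short-run supply begins at min AVC. From VC = 111Q - 18Q^2 + Q^3, AVC = 111 - 18Q + Q^2.
At the minimum of AVC, MC = AVC. MC = 111 - 36Q + 3Q^2; setting MC = AVC gives 2Q^2 - 18Q = 0, so Q = 9. min AVC = 30.
For P < ¥30 the firm produces nothing.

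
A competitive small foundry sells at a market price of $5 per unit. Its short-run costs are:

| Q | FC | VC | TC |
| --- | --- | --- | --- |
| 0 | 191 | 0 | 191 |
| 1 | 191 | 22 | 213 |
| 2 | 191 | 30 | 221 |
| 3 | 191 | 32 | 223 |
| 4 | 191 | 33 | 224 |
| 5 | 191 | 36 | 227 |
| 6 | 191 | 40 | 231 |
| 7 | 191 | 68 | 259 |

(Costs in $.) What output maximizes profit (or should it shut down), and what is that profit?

Tabulate TR − TC: Q=0: -191; Q=1: -208; Q=2: -211; Q=3: -208; Q=4: -204; Q=5: -202; Q=6: -201; Q=7: -224.
Profit is highest at Q = 0. Equivalently, the lowest AVC in the table is 40/6 ≈ $6.67 at Q = 6, and P = $5 falls below it — price never covers variable cost, so the firm shuts down and loses only its fixed cost.

Q = 0 (shut down); profit = -$191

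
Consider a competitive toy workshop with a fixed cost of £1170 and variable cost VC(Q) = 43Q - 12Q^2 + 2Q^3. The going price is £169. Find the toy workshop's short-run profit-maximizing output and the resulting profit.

Profit = -£386 at Q = 7

AVC = 43 - 12Q + 2Q^2; min AVC = £25 at Q = 3. Since P = £169 ≥ min AVC, the firm produces.
MC = 43 - 24Q + 6Q^2. Setting P = MC and taking the root on the rising branch gives Q* = 7.
TR = 169·7 = 1183. TC = 1170 + 399 = 1569. Profit = 1183 − 1569 = -£386.
Shutting down would mean losing the fixed cost of £1170, so operating at a loss of £386 is better by £784.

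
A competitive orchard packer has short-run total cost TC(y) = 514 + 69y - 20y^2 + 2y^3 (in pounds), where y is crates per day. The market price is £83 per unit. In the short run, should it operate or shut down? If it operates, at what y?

Produce at y = 7

Strip out fixed cost: VC = 69y - 20y^2 + 2y^3. Then AVC = 69 - 20y + 2y^2 and MC = 69 - 40y + 6y^2.
The AVC parabola has its vertex at y = 20/4 = 5, where AVC = 69 - 20·5 + 2·5^2 = £19.
Because £83 ≥ £19, revenue can cover variable cost; the firm operates.
P = MC gives -14 - 40y + 6y^2 = 0, with roots -1/3 and 7. Take the larger (rising MC): y* = 7.
Check: AVC at y = 7 is £27 ≤ P, so revenue covers variable cost.
Profit = P·y − TC = 83·7 − 703 = -£122, a loss, but smaller than the £514 fixed cost the firm would lose by shutting down.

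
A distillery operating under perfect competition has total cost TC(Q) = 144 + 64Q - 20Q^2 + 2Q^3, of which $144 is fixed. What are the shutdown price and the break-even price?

Shutdown price = $14; break-even price = $40

Shutdown price = min AVC. AVC = 64 - 20Q + 2Q^2, with vertex at Q = 5 and minimum $14.
ATC = 144/Q + 64 - 20Q + 2Q^2. Setting dATC/dQ = −144/Q^2 − 20 + 4Q = 0 gives Q = 6 (since 4·6^3 − 20·6^2 = 144).
min ATC = 144/6 + 64 − 20·6 + 2·6^2 = $40. That is the break-even price.
Between these two prices the firm operates at a loss; above $40 it earns a profit.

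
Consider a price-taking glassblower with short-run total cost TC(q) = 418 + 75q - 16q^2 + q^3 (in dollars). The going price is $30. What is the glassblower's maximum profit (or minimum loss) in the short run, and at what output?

AVC = 75 - 16q + q^2 has its minimum $11 at q = 8; price $30 clears that bar, so the firm operates.
With MC = 75 - 32q + 3q^2, P = MC on the upward-sloping part at q* = 9.
TR = 30·9 = 270. TC = 418 + 108 = 526. Profit = 270 − 526 = -$256.
By producing, the firm covers all variable cost plus $162 of fixed cost; shutting down would lose the full $418.

Profit = -$256 at q = 9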